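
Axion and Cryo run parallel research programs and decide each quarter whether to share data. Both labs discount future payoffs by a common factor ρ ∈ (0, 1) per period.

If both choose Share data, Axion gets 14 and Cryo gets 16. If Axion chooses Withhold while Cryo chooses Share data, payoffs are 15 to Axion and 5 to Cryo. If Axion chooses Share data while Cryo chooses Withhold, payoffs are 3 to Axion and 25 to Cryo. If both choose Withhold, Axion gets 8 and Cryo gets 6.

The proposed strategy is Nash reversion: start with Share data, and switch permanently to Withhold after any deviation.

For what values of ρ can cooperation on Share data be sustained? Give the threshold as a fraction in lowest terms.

For Axion: deviation gain 15−14 = 1, per-period punishment loss 14−8 = 6. IC gives ρ ≥ 1/7.
For Cryo: gain 9, loss 10 per period, so ρ ≥ 9/19.
The tighter constraint is Cryo's, so cooperation needs ρ ≥ 9/19.

9/19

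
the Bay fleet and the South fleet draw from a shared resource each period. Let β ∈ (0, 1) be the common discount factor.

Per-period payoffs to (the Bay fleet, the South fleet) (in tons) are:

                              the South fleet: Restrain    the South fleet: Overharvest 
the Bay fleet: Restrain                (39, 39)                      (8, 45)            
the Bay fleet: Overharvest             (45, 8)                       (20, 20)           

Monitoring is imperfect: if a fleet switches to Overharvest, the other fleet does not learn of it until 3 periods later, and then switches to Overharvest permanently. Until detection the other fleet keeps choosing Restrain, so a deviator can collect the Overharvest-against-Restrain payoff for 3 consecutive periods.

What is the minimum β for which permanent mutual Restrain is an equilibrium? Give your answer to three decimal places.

0.621

Deviating for the 3 undetected periods gains 45−39 = 6 per period over cooperation, then loses 39−20 = 19 per period forever once punishment starts.
Gain: 6(1 + β + … + β^2); loss: 19·β^3/(1−β).
No profitable deviation ⇔ 6(1−β^3) ≤ 19·β^3, i.e. β^3 ≥ 6/(6+19) = 6/25.
Hence β ≥ (6/25)^(1/3) ≈ 0.621.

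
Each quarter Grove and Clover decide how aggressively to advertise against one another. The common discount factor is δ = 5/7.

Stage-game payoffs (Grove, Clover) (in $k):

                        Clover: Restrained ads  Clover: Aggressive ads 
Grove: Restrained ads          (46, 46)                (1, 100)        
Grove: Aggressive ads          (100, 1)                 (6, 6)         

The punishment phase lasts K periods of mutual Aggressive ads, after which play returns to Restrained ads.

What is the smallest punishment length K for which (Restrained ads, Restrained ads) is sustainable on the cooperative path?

No profitable deviation requires (46−6)(δ+…+δ^K) ≥ 100−46, i.e. δ+…+δ^K ≥ 27/20 ≈ 1.3500.
With δ = 5/7, the partial sums are K=1: 0.7143, K=2: 1.2245, K=3: 1.5889.
K = 3 is the first length at which the sum reaches 1.3500.

3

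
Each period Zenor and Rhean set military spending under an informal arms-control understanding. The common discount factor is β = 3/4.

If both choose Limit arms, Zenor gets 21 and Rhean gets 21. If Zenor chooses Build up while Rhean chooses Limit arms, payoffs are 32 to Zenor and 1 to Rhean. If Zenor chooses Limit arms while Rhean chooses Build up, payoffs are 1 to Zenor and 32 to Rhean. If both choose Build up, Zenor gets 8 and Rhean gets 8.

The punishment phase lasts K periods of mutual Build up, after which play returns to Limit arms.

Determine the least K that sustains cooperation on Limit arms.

2

IC: β(1−β^K)/(1−β) ≥ (32−21)/(21−8) = 11/13.
With β = 3/4: need 1 − β^K ≥ 11/13·(1−3/4)/(3/4), i.e. β^K ≤ 0.7179.
Since (3/4)^1 = 0.7500 and (3/4)^2 = 0.5625, the smallest such K is 2.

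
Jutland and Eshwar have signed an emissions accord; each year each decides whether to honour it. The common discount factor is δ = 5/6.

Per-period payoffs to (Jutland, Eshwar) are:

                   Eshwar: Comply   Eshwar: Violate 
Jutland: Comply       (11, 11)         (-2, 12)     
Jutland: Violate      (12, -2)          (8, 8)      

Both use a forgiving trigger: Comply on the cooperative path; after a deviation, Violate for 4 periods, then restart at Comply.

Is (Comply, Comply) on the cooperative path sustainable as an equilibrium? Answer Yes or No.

IC: δ+…+δ^4 ≥ (12−11)/(11−8) = 1/3.
At δ = 5/6: partial sum = 2.5887 ≥ 0.3333. Cooperation sustainable.

Yes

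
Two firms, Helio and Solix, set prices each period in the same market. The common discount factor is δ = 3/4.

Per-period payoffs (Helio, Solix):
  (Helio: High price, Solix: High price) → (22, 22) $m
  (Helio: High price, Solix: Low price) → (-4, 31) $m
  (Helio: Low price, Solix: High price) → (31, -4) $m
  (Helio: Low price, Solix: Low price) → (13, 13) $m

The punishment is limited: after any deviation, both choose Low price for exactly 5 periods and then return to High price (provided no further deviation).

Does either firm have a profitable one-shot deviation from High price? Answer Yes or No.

A one-shot deviation gives 31 now, then 13 for 5 periods, then back to 22.
Gain from deviating: (31−22) today; loss: (22−13) in each of the next 5 periods.
No-deviation condition: (22−13)(δ+…+δ^5) ≥ 31−22, i.e. δ+…+δ^5 ≥ 1.
At δ = 3/4: δ+…+δ^5 = 2.2881 ≥ 1.0000.
So cooperation is sustainable.

No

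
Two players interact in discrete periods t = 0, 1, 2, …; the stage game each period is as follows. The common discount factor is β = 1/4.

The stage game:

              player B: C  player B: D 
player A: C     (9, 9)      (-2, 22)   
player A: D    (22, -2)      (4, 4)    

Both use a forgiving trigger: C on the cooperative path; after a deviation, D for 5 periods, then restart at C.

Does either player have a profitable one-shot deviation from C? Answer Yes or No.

Yes

IC: β+…+β^5 ≥ (22−9)/(9−4) = 13/5.
At β = 1/4: partial sum = 0.3330 < 2.6000. Cooperation not sustainable.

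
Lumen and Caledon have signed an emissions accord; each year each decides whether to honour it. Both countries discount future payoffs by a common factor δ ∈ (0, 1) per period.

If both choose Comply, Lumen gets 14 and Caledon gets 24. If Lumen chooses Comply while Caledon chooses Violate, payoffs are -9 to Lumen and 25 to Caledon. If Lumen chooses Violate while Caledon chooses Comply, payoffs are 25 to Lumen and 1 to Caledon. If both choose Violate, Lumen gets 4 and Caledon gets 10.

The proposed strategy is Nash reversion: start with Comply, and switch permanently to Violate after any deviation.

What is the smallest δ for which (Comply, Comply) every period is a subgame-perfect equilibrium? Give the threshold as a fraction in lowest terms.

For Lumen: deviation gain 25−14 = 11, per-period punishment loss 14−4 = 10. IC gives δ ≥ 11/21.
For Caledon: gain 1, loss 14 per period, so δ ≥ 1/15.
The tighter constraint is Lumen's, so cooperation needs δ ≥ 11/21.

11/21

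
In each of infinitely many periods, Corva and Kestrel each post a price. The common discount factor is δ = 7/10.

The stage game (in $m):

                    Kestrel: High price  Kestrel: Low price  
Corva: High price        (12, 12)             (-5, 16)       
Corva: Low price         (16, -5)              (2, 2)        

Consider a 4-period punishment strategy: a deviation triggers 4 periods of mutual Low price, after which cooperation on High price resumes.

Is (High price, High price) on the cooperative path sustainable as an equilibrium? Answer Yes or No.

Comparing payoff streams over the 5 periods until play realigns: cooperate → 12(1+δ+…+δ^4); deviate → 16 + 2(δ+…+δ^4).
Cooperation is sustained iff (12−2)(δ+…+δ^4) ≥ 16−12.
δ+…+δ^4 = 7/10·(1−(7/10)^4)/(1−7/10) = 1.7731, and (16−12)/(12−2) = 0.4000.
1.7731 ≥ 0.4000, so cooperation is sustainable.

Yes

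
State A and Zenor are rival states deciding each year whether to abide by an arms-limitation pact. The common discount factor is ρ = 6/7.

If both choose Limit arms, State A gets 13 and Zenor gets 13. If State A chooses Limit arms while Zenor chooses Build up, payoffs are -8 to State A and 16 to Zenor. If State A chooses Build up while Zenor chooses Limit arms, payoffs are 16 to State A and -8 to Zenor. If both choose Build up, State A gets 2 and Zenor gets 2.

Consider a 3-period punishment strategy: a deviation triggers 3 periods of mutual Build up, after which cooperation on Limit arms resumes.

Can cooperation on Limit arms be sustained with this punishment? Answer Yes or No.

A one-shot deviation gives 16 now, then 2 for 3 periods, then back to 13.
Gain from deviating: (16−13) today; loss: (13−2) in each of the next 3 periods.
No-deviation condition: (13−2)(ρ+…+ρ^3) ≥ 16−13, i.e. ρ+…+ρ^3 ≥ 3/11.
At ρ = 6/7: ρ+…+ρ^3 = 2.2216 ≥ 0.2727.
So cooperation is sustainable.

Yes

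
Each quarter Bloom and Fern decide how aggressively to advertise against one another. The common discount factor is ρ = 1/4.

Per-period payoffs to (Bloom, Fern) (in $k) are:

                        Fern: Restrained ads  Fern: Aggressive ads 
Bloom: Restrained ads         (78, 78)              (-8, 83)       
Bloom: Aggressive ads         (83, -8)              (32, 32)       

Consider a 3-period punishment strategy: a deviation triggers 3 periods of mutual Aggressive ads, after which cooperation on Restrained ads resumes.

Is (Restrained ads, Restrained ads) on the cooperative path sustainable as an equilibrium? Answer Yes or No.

Comparing payoff streams over the 4 periods until play realigns: cooperate → 78(1+ρ+…+ρ^3); deviate → 83 + 32(ρ+…+ρ^3).
Cooperation is sustained iff (78−32)(ρ+…+ρ^3) ≥ 83−78.
ρ+…+ρ^3 = 1/4·(1−(1/4)^3)/(1−1/4) = 0.3281, and (83−78)/(78−32) = 0.1087.
0.3281 ≥ 0.1087, so cooperation is sustainable.

Yes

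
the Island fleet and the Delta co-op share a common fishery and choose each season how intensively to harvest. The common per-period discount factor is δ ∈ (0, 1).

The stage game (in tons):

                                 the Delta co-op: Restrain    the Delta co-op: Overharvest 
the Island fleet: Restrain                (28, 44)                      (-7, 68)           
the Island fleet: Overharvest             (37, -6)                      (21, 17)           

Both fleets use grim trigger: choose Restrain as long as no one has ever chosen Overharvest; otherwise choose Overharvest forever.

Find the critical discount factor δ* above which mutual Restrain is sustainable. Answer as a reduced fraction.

the Island fleet: cooperation gives 28 each period; deviation gives 37 once then 21 forever.
  28/(1−δ) ≥ 37 + 21δ/(1−δ) ⇒ δ ≥ 9/16.
the Delta co-op: cooperation gives 44 each period; deviation gives 68 once then 17 forever.
  δ ≥ 24/51 = 8/17.
Both must hold, so the binding constraint is the Island fleet's: δ ≥ 9/16.

9/16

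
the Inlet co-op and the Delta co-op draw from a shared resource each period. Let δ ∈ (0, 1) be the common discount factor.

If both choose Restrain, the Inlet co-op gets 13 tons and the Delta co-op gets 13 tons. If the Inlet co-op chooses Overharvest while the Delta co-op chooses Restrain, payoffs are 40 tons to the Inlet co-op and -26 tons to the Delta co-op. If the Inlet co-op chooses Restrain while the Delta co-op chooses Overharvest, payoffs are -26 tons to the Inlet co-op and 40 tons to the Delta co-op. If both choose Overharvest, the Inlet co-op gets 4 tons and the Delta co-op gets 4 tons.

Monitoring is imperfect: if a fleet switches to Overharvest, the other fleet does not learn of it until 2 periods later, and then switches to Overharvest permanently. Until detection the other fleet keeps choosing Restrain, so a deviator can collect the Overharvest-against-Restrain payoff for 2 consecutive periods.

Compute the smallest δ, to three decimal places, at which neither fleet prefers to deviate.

A deviator earns 40 for 2 periods, then 4 forever; cooperating earns 13 forever. Multiplying the IC by (1−δ):
13 ≥ 40(1−δ^2) + 4δ^2, so 36·δ^2 ≥ 27 and δ^2 ≥ 3/4.
δ ≥ (3/4)^(1/2) ≈ 0.866.

0.866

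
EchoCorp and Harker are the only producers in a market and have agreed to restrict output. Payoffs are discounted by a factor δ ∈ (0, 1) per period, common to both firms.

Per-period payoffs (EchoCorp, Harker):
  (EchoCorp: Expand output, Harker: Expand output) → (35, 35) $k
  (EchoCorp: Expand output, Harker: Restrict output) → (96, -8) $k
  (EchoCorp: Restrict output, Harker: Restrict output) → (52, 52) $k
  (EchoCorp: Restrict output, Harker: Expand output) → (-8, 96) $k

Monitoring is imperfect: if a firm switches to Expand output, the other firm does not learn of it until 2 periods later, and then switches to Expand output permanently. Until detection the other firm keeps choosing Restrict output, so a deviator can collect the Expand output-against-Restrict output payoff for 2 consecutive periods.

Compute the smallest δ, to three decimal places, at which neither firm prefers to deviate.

Deviating for the 2 undetected periods gains 96−52 = 44 per period over cooperation, then loses 52−35 = 17 per period forever once punishment starts.
Gain: 44(1 + δ + … + δ^1); loss: 17·δ^2/(1−δ).
No profitable deviation ⇔ 44(1−δ^2) ≤ 17·δ^2, i.e. δ^2 ≥ 44/(44+17) = 44/61.
Hence δ ≥ (44/61)^(1/2) ≈ 0.849.

0.849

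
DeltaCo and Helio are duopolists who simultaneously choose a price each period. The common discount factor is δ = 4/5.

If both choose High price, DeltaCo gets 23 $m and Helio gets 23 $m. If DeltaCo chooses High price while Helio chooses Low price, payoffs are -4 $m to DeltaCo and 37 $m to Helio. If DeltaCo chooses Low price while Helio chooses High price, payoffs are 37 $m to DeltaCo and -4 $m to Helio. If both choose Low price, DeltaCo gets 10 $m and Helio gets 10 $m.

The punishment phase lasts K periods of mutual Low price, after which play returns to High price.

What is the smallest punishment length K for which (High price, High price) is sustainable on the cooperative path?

IC: δ(1−δ^K)/(1−δ) ≥ (37−23)/(23−10) = 14/13.
With δ = 4/5: need 1 − δ^K ≥ 14/13·(1−4/5)/(4/5), i.e. δ^K ≤ 0.7308.
Since (4/5)^1 = 0.8000 and (4/5)^2 = 0.6400, the smallest such K is 2.

2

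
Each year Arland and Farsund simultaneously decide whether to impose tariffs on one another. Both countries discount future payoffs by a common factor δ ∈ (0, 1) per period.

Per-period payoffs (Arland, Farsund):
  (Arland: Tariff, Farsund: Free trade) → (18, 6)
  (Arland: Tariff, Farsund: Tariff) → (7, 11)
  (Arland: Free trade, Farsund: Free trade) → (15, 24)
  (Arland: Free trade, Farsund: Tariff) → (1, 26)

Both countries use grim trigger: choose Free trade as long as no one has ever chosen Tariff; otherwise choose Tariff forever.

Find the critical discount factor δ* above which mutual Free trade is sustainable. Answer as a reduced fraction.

3/11

Arland: cooperation gives 15 each period; deviation gives 18 once then 7 forever.
  15/(1−δ) ≥ 18 + 7δ/(1−δ) ⇒ δ ≥ 3/11.
Farsund: cooperation gives 24 each period; deviation gives 26 once then 11 forever.
  δ ≥ 2/15.
Both must hold, so the binding constraint is Arland's: δ ≥ 3/11.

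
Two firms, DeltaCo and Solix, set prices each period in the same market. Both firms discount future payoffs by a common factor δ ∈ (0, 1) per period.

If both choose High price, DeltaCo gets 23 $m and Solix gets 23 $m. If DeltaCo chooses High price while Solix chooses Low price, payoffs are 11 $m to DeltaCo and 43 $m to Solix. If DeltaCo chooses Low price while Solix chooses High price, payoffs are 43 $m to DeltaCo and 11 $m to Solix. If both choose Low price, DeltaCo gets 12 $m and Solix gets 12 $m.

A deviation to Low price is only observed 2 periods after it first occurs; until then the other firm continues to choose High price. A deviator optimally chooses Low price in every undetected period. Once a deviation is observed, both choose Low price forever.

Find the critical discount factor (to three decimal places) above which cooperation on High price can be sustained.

The best deviation is to choose Low price for all 2 undetected periods, earning 43 each, then 12 forever once detected.
Deviation value: 43(1−δ^2)/(1−δ) + 12δ^2/(1−δ); cooperation value: 23/(1−δ).
IC: 23 ≥ 43(1−δ^2) + 12δ^2 = 43 − 31δ^2.
So δ^2 ≥ 20/31, giving δ ≥ (20/31)^(1/2) ≈ 0.803.

0.803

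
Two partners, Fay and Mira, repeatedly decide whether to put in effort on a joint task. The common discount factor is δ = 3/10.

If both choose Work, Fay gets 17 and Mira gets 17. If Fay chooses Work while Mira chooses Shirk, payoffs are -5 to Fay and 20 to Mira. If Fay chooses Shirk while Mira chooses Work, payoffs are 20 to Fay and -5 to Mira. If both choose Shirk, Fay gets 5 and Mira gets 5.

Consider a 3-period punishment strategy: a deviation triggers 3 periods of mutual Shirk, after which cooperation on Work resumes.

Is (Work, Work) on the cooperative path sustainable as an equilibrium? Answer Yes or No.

Yes

IC: δ+…+δ^3 ≥ (20−17)/(17−5) = 1/4.
At δ = 3/10: partial sum = 0.4170 ≥ 0.2500. Cooperation sustainable.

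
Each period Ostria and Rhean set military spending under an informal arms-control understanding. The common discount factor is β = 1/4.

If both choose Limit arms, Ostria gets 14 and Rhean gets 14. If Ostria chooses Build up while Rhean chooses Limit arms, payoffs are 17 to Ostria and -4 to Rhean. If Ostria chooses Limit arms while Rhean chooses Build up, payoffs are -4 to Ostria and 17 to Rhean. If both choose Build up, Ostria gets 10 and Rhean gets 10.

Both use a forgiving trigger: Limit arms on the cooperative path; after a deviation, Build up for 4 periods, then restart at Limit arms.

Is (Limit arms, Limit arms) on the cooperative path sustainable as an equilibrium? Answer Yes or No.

No

Comparing payoff streams over the 5 periods until play realigns: cooperate → 14(1+β+…+β^4); deviate → 17 + 10(β+…+β^4).
Cooperation is sustained iff (14−10)(β+…+β^4) ≥ 17−14.
β+…+β^4 = 1/4·(1−(1/4)^4)/(1−1/4) = 0.3320, and (17−14)/(14−10) = 0.7500.
0.3320 < 0.7500, so cooperation is not sustainable.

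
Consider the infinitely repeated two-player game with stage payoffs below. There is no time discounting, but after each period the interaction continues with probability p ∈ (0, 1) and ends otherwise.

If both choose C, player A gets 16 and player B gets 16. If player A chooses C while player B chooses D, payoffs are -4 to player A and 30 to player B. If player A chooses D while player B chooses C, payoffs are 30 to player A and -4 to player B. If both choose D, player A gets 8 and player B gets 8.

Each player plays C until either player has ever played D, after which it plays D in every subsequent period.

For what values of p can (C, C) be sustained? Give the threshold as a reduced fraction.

Expected cooperation value is 16 + p·16 + p²·16 + … = 16/(1−p); deviation gives 30 + p·8/(1−p).
16 ≥ 30(1−p) + 8p ⇒ 22p ≥ 14 ⇒ p ≥ 14/22 = 7/11.

7/11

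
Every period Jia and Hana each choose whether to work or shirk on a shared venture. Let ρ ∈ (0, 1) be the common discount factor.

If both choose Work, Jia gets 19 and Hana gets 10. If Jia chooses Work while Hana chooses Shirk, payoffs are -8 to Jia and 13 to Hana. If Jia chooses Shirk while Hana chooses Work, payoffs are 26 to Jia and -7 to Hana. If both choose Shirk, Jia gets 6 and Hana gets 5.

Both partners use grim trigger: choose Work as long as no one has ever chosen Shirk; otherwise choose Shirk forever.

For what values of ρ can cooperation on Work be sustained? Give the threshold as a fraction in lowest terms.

3/8

For Jia: deviation gain 26−19 = 7, per-period punishment loss 19−6 = 13. IC gives ρ ≥ 7/20.
For Hana: gain 3, loss 5 per period, so ρ ≥ 3/8.
The tighter constraint is Hana's, so cooperation needs ρ ≥ 3/8.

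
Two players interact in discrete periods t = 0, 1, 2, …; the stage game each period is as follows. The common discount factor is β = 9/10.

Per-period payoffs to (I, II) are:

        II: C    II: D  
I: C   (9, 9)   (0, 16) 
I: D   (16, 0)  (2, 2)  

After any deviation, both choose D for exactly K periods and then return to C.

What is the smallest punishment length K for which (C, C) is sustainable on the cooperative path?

2

No profitable deviation requires (9−2)(β+…+β^K) ≥ 16−9, i.e. β+…+β^K ≥ 1 ≈ 1.0000.
With β = 9/10, the partial sums are K=1: 0.9000, K=2: 1.7100.
K = 2 is the first length at which the sum reaches 1.0000.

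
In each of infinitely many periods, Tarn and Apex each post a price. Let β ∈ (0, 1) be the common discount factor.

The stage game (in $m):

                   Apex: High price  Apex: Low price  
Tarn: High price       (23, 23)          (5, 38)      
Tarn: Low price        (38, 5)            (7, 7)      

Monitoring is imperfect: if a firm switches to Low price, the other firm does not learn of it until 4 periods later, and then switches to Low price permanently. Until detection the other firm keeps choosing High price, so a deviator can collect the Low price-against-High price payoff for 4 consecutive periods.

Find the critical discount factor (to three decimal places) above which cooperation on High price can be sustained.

0.834

The best deviation is to choose Low price for all 4 undetected periods, earning 38 each, then 7 forever once detected.
Deviation value: 38(1−β^4)/(1−β) + 7β^4/(1−β); cooperation value: 23/(1−β).
IC: 23 ≥ 38(1−β^4) + 7β^4 = 38 − 31β^4.
So β^4 ≥ 15/31, giving β ≥ (15/31)^(1/4) ≈ 0.834.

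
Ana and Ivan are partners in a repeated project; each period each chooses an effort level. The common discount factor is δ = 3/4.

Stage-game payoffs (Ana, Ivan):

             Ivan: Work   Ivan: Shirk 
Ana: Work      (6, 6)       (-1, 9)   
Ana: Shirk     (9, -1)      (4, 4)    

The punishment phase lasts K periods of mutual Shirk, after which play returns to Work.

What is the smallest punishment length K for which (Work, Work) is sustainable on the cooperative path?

3

IC: δ(1−δ^K)/(1−δ) ≥ (9−6)/(6−4) = 3/2.
With δ = 3/4: need 1 − δ^K ≥ 3/2·(1−3/4)/(3/4), i.e. δ^K ≤ 0.5000.
Since (3/4)^2 = 0.5625 and (3/4)^3 = 0.4219, the smallest such K is 3.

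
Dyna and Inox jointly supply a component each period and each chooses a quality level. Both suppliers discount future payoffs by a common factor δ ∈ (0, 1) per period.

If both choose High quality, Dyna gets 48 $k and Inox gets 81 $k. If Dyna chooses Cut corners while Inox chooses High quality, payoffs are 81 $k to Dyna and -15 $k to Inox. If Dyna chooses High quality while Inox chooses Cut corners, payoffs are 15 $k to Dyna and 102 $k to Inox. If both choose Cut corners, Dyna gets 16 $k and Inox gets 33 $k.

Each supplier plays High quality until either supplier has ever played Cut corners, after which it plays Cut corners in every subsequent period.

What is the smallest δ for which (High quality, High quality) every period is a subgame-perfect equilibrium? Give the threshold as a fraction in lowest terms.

33/65

For Dyna: deviation gain 81−48 = 33, per-period punishment loss 48−16 = 32. IC gives δ ≥ 33/65.
For Inox: gain 21, loss 48 per period, so δ ≥ 21/69 = 7/23.
The tighter constraint is Dyna's, so cooperation needs δ ≥ 33/65.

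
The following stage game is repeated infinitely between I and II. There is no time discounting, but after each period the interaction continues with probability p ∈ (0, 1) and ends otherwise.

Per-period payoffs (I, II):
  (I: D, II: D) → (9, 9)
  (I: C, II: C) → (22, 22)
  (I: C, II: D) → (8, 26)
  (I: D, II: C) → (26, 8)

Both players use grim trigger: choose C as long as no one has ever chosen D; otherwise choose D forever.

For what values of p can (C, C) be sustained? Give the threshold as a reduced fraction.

4/17

Expected cooperation value is 22 + p·22 + p²·22 + … = 22/(1−p); deviation gives 26 + p·9/(1−p).
22 ≥ 26(1−p) + 9p ⇒ 17p ≥ 4 ⇒ p ≥ 4/17.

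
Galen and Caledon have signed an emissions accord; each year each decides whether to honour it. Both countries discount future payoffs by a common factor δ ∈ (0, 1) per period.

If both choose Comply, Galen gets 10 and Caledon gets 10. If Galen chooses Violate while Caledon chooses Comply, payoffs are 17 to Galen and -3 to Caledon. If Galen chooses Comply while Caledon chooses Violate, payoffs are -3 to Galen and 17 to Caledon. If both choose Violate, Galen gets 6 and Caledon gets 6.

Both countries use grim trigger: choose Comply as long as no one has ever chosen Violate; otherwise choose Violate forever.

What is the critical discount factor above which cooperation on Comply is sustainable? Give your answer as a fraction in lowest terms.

7/11

10/(1−δ) ≥ 17 + 6δ/(1−δ)
10 ≥ 17 − 11δ
δ ≥ 7/11.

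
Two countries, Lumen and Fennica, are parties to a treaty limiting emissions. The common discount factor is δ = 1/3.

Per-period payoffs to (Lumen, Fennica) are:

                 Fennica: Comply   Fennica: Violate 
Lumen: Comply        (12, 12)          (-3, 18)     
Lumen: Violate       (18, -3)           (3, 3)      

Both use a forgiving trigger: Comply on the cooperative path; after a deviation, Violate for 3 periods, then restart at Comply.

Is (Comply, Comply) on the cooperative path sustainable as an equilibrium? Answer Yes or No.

No

Comparing payoff streams over the 4 periods until play realigns: cooperate → 12(1+δ+…+δ^3); deviate → 18 + 3(δ+…+δ^3).
Cooperation is sustained iff (12−3)(δ+…+δ^3) ≥ 18−12.
δ+…+δ^3 = 1/3·(1−(1/3)^3)/(1−1/3) = 0.4815, and (18−12)/(12−3) = 0.6667.
0.4815 < 0.6667, so cooperation is not sustainable.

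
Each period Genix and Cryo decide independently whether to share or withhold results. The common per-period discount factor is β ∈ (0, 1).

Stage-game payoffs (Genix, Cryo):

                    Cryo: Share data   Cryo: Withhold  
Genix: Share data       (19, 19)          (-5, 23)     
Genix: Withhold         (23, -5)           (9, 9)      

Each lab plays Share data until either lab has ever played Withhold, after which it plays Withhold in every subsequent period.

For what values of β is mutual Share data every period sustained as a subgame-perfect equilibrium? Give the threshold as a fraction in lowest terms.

One-period gain from deviating is 23 − 19 = 4. The loss is 19 − 9 = 10 in every subsequent period, with present value 10·β/(1−β).
Deviation is unprofitable when 10·β/(1−β) ≥ 4, i.e. β/(1−β) ≥ 2/5.
Equivalently β ≥ 4/(4+10) = 2/7.

2/7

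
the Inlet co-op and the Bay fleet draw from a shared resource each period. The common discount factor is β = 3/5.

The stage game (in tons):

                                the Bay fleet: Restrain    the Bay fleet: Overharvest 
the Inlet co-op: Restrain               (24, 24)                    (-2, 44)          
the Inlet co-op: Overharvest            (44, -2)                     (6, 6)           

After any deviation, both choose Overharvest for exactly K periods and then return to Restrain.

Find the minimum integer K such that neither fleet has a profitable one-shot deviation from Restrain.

3

IC: β(1−β^K)/(1−β) ≥ (44−24)/(24−6) = 10/9.
With β = 3/5: need 1 − β^K ≥ 10/9·(1−3/5)/(3/5), i.e. β^K ≤ 0.2593.
Since (3/5)^2 = 0.3600 and (3/5)^3 = 0.2160, the smallest such K is 3.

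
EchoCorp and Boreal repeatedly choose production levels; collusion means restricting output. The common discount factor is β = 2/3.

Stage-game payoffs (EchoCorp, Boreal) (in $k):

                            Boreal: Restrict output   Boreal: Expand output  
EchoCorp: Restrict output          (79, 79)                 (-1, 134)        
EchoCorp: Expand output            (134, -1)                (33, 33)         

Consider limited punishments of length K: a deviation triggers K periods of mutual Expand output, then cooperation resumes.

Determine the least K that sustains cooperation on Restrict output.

IC: β(1−β^K)/(1−β) ≥ (134−79)/(79−33) = 55/46.
With β = 2/3: need 1 − β^K ≥ 55/46·(1−2/3)/(2/3), i.e. β^K ≤ 0.4022.
Since (2/3)^2 = 0.4444 and (2/3)^3 = 0.2963, the smallest such K is 3.

3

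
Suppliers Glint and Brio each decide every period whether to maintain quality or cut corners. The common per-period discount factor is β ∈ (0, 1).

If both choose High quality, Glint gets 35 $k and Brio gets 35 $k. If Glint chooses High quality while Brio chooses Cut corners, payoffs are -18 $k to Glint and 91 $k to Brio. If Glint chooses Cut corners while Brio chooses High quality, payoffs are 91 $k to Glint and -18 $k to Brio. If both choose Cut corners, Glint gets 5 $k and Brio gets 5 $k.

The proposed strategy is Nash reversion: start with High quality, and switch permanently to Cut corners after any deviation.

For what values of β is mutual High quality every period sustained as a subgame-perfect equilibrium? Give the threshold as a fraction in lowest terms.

28/43

Cooperation forever yields 35 each period: 35/(1−β).
Deviating yields 91 once, then 5 forever: 91 + 5β/(1−β).
No profitable deviation requires 35/(1−β) ≥ 91 + 5β/(1−β).
Multiplying by (1−β): 35 ≥ 91(1−β) + 5β = 91 − 86β.
So 86β ≥ 56, i.e. β ≥ 56/86 = 28/43.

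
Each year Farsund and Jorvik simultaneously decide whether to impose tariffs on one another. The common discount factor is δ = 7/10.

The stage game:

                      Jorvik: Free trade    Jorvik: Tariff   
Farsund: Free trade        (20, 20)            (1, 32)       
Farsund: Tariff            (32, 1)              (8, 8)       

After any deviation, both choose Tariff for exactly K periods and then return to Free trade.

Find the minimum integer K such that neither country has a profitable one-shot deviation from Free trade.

2

IC: δ(1−δ^K)/(1−δ) ≥ (32−20)/(20−8) = 1.
With δ = 7/10: need 1 − δ^K ≥ 1·(1−7/10)/(7/10), i.e. δ^K ≤ 0.5714.
Since (7/10)^1 = 0.7000 and (7/10)^2 = 0.4900, the smallest such K is 2.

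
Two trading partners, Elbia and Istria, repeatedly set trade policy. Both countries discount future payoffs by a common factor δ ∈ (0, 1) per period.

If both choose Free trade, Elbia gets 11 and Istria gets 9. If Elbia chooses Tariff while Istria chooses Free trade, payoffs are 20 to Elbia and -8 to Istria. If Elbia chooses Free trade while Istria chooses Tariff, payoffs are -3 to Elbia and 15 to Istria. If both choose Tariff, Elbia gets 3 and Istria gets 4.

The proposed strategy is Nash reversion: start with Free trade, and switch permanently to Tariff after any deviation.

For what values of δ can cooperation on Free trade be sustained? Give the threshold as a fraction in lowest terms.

Elbia: cooperation gives 11 each period; deviation gives 20 once then 3 forever.
  11/(1−δ) ≥ 20 + 3δ/(1−δ) ⇒ δ ≥ 9/17.
Istria: cooperation gives 9 each period; deviation gives 15 once then 4 forever.
  δ ≥ 6/11.
Both must hold, so the binding constraint is Istria's: δ ≥ 6/11.

6/11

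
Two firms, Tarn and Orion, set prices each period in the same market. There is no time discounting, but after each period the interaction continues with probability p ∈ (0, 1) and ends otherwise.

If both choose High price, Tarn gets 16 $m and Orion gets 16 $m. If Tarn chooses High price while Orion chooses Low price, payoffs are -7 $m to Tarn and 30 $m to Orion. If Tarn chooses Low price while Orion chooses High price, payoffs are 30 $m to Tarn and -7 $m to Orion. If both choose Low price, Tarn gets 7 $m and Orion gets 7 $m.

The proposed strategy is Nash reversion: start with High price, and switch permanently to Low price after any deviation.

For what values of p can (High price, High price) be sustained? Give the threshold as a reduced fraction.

14/23

Expected cooperation value is 16 + p·16 + p²·16 + … = 16/(1−p); deviation gives 30 + p·7/(1−p).
16 ≥ 30(1−p) + 7p ⇒ 23p ≥ 14 ⇒ p ≥ 14/23.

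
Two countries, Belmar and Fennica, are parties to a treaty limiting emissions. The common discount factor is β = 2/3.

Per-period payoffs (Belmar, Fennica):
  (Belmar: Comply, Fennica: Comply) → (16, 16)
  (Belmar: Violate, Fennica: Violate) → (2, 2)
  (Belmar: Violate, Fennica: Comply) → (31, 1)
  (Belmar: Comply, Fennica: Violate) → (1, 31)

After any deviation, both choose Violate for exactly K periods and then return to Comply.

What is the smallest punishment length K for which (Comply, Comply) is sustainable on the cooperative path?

2

Need Σ_{k=1}^{K} β^k ≥ (31−16)/(16−2) = 1.0714 at β = 2/3.
At K = 1 the sum is 0.6667 < 1.0714; at K = 2 it is 1.1111 ≥ 1.0714.
So the minimum punishment length is K = 2.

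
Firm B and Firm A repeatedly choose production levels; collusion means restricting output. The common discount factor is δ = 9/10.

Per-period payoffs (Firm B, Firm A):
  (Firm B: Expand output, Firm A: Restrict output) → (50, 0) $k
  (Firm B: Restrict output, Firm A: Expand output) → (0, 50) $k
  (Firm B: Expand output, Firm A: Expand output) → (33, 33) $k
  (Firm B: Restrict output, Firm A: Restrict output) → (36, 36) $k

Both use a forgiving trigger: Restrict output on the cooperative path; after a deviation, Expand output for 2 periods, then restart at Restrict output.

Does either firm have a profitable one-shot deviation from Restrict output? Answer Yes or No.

Comparing payoff streams over the 3 periods until play realigns: cooperate → 36(1+δ+…+δ^2); deviate → 50 + 33(δ+…+δ^2).
Cooperation is sustained iff (36−33)(δ+…+δ^2) ≥ 50−36.
δ+…+δ^2 = 9/10·(1−(9/10)^2)/(1−9/10) = 1.7100, and (50−36)/(36−33) = 4.6667.
1.7100 < 4.6667, so cooperation is not sustainable.

Yes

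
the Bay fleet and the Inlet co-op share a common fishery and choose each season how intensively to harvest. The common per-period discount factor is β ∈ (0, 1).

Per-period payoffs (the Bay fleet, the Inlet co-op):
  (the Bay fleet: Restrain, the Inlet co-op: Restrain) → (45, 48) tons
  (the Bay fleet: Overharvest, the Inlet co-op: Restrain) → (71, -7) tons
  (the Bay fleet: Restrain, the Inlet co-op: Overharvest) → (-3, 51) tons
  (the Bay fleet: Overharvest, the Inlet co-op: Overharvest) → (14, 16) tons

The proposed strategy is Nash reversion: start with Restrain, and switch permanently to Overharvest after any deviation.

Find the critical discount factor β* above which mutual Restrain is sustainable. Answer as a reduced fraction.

26/57

For the Bay fleet: deviation gain 71−45 = 26, per-period punishment loss 45−14 = 31. IC gives β ≥ 26/57.
For the Inlet co-op: gain 3, loss 32 per period, so β ≥ 3/35.
The tighter constraint is the Bay fleet's, so cooperation needs β ≥ 26/57.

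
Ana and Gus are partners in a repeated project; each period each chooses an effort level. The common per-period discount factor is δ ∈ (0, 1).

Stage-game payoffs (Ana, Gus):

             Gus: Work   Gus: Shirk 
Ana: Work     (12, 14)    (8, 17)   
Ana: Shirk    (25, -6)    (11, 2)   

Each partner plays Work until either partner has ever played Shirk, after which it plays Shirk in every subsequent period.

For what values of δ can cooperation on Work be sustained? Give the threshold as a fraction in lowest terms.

Ana's threshold: (25−12)/(25−11) = 13/14.
Gus's threshold: (17−14)/(17−2) = 1/5.
13/14 > 1/5, so Ana binds and δ* = 13/14.

13/14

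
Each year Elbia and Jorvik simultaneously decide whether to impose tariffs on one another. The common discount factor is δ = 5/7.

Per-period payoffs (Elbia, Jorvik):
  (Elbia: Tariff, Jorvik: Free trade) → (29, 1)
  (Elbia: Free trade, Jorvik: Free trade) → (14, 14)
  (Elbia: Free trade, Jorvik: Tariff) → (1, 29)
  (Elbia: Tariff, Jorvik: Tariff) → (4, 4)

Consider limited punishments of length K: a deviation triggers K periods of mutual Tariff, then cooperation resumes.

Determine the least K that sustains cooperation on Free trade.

3

IC: δ(1−δ^K)/(1−δ) ≥ (29−14)/(14−4) = 3/2.
With δ = 5/7: need 1 − δ^K ≥ 3/2·(1−5/7)/(5/7), i.e. δ^K ≤ 0.4000.
Since (5/7)^2 = 0.5102 and (5/7)^3 = 0.3644, the smallest such K is 3.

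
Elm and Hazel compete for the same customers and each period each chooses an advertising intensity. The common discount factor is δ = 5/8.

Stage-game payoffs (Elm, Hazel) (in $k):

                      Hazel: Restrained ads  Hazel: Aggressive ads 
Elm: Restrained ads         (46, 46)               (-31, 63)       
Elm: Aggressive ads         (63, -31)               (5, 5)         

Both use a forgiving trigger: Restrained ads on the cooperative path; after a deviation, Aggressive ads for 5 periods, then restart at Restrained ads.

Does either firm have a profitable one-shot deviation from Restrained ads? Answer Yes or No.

A one-shot deviation gives 63 now, then 5 for 5 periods, then back to 46.
Gain from deviating: (63−46) today; loss: (46−5) in each of the next 5 periods.
No-deviation condition: (46−5)(δ+…+δ^5) ≥ 63−46, i.e. δ+…+δ^5 ≥ 17/41.
At δ = 5/8: δ+…+δ^5 = 1.5077 ≥ 0.4146.
So cooperation is sustainable.

No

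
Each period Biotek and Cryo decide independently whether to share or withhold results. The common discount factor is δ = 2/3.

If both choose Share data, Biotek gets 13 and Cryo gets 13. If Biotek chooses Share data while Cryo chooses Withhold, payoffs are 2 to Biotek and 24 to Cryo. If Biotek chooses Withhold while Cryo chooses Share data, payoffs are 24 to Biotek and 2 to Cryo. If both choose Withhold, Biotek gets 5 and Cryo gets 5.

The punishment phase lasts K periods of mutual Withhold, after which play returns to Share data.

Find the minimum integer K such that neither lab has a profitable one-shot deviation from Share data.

3

IC: δ(1−δ^K)/(1−δ) ≥ (24−13)/(13−5) = 11/8.
With δ = 2/3: need 1 − δ^K ≥ 11/8·(1−2/3)/(2/3), i.e. δ^K ≤ 0.3125.
Since (2/3)^2 = 0.4444 and (2/3)^3 = 0.2963, the smallest such K is 3.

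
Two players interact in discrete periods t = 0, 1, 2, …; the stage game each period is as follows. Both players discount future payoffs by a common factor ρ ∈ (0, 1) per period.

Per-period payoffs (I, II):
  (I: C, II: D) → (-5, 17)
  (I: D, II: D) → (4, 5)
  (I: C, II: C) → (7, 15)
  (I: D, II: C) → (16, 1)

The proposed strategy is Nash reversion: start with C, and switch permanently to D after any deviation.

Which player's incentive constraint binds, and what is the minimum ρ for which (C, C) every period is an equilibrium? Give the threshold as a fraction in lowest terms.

I: cooperation gives 7 each period; deviation gives 16 once then 4 forever.
  7/(1−ρ) ≥ 16 + 4ρ/(1−ρ) ⇒ ρ ≥ 9/12 = 3/4.
II: cooperation gives 15 each period; deviation gives 17 once then 5 forever.
  ρ ≥ 2/12 = 1/6.
Both must hold, so the binding constraint is I's: ρ ≥ 3/4.

I; ρ ≥ 3/4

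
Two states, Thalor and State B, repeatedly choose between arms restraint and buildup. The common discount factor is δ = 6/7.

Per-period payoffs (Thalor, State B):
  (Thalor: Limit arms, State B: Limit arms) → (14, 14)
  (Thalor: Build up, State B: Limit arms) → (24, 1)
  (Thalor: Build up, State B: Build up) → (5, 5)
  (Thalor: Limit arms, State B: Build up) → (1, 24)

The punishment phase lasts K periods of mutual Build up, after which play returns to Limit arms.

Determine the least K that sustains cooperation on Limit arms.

No profitable deviation requires (14−5)(δ+…+δ^K) ≥ 24−14, i.e. δ+…+δ^K ≥ 10/9 ≈ 1.1111.
With δ = 6/7, the partial sums are K=1: 0.8571, K=2: 1.5918.
K = 2 is the first length at which the sum reaches 1.1111.

2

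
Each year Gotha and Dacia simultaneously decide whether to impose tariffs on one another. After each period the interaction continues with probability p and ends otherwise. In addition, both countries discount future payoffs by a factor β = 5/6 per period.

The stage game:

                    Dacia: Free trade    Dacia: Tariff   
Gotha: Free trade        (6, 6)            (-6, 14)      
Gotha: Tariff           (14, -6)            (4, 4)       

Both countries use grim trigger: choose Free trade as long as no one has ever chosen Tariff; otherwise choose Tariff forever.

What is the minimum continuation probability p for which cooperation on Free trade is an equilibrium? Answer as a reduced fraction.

With continuation probability p and discount β, the effective per-period discount factor is βp.
Grim-trigger IC: βp ≥ (14−6)/(14−4) = 4/5.
So p ≥ (4/5)/(5/6) = 24/25.

24/25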